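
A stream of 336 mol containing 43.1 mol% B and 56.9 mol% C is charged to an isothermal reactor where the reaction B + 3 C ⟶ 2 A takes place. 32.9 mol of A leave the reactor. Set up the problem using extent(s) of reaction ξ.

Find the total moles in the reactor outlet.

303 mol

For A: n = n₀ + 2ξ → 32.9 = 0 + 2ξ, giving ξ = 16.45 mol.
Outlet amounts (n = n₀ + ν ξ):
  B: 144.8 − 1(16.45) = 128.4
  C: 191.2 − 3(16.45) = 141.8
  A: 0 + 2(16.45) = 32.9
Total out = 128.4 + 141.8 + 32.9 = 303.1 mol.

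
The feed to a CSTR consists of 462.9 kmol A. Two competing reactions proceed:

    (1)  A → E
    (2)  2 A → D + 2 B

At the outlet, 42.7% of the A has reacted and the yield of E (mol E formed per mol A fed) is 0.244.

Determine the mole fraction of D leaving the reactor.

0.0838

Yield of E: 1ξ₁ / 462.9 = 0.244 → ξ₁ = 112.9 kmol.
Conversion of A: 1ξ₁ + 2ξ₂ = 0.427 × 462.9 = 197.7 → ξ₂ = 42.36 kmol.
Outlet amounts (n = n₀ + Σ ν·ξ):
  A: 462.9 − 1(112.9) − 2(42.36) = 265.2
  E: 0 + 1(112.9) = 112.9
  D: 0 + 1(42.36) = 42.36
  B: 0 + 2(42.36) = 84.71
Total out = 505.3 kmol; y_D = 42.36 / 505.3 = 0.08383.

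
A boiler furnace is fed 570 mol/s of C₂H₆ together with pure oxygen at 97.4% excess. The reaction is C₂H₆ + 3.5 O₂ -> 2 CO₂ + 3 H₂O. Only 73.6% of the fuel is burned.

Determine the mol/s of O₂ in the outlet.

2470 mol/s

Stoichiometric O₂ = 3.5 × 570 = 1995 mol/s; O₂ fed = 1995 × 1.974 = 3938 mol/s.
Fuel reacted = 0.736 × 570 → ξ = 419.5 mol/s.
Outlet (n = n₀ + ν ξ):
  C₂H₆: 570 − 1(419.5) = 150.5
  O₂: 3938 − 3.5(419.5) = 2470
  CO₂: 0 + 2(419.5) = 839
  H₂O: 0 + 3(419.5) = 1259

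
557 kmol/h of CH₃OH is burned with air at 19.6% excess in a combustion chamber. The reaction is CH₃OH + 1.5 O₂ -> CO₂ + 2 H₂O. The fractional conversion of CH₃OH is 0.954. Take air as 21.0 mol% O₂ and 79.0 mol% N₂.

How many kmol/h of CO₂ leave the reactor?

531 kmol/h

Stoichiometric O₂ = 1.5 × 557 = 835.5 kmol/h; O₂ fed = 835.5 × 1.196 = 999.3 kmol/h.
N₂ fed = 999.3 × 79/21 = 3759 kmol/h.
Fuel reacted = 0.954 × 557 → ξ = 531.4 kmol/h.
Outlet (n = n₀ + ν ξ):
  CH₃OH: 557 − 1(531.4) = 25.62
  O₂: 999.3 − 1.5(531.4) = 202.2
  N₂: 3759 (inert)
  CO₂: 0 + 1(531.4) = 531.4
  H₂O: 0 + 2(531.4) = 1063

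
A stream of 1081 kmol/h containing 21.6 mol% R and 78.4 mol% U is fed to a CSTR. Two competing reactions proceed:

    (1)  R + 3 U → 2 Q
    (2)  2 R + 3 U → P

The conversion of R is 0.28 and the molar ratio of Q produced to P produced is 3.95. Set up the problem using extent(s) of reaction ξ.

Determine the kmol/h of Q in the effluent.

65 kmol/h

Conversion of R: R consumed = 0.28 × 233.5 = 65.38 kmol/h = 1ξ₁ + 2ξ₂.
Selectivity: 2ξ₁ / (1ξ₂) = 3.95 → ξ₁ = 1.975 ξ₂.
Substitute: (1·1.975 + 2) ξ₂ = 65.38 → ξ₂ = 16.45 kmol/h, ξ₁ = 32.48 kmol/h.
Outlet amounts (n = n₀ + Σ ν·ξ):
  R: 233.5 − 1(32.48) − 2(16.45) = 168.1
  U: 847.5 − 3(32.48) − 3(16.45) = 700.7
  Q: 0 + 2(32.48) = 64.97
  P: 0 + 1(16.45) = 16.45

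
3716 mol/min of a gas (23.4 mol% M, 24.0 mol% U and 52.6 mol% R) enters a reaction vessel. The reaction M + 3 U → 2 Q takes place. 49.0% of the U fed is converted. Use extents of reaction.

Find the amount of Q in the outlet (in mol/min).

291 mol/min

U reacted = 0.49 × 891.8 = 437 mol/min; ν_U = −3, so ξ = 437/3 = 145.7 mol/min.
Outlet amounts (n = n₀ + ν ξ):
  M: 869.5 − 1(145.7) = 723.9
  U: 891.8 − 3(145.7) = 454.8
  Q: 0 + 2(145.7) = 291.3
  R: 1955 (inert)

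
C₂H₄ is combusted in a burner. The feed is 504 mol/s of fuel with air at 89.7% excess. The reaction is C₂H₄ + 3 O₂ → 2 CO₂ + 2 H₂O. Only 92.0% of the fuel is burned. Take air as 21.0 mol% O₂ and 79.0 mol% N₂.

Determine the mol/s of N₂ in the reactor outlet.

10800 mol/s

Stoichiometric O₂ = 3 × 504 = 1512 mol/s; O₂ fed = 1512 × 1.897 = 2868 mol/s.
N₂ fed = 2868 × 79/21 = 10790 mol/s.
Fuel reacted = 0.92 × 504 → ξ = 463.7 mol/s.
Outlet (n = n₀ + ν ξ):
  C₂H₄: 504 − 1(463.7) = 40.32
  O₂: 2868 − 3(463.7) = 1477
  N₂: 10790 (inert)
  CO₂: 0 + 2(463.7) = 927.4
  H₂O: 0 + 2(463.7) = 927.4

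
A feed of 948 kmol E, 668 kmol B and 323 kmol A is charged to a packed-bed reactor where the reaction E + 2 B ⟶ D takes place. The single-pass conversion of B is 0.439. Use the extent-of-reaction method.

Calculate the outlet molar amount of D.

147 kmol

B reacted = 0.439 × 668 = 293.3 kmol; ν_B = −2, so ξ = 293.3/2 = 146.6 kmol.
Outlet amounts (n = n₀ + ν ξ):
  E: 948 − 1(146.6) = 801.4
  B: 668 − 2(146.6) = 374.7
  D: 0 + 1(146.6) = 146.6
  A: 323 (inert)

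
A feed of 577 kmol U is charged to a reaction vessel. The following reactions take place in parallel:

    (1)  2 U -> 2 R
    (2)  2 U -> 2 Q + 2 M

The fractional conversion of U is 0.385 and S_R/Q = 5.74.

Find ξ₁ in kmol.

ξ₁ = 94.6 kmol

Conversion of U: U consumed = 0.385 × 577 = 222.1 kmol = 2ξ₁ + 2ξ₂.
Selectivity: 2ξ₁ / (2ξ₂) = 5.74 → ξ₁ = 5.74 ξ₂.
Substitute: (2·5.74 + 2) ξ₂ = 222.1 → ξ₂ = 16.48 kmol, ξ₁ = 94.59 kmol.
Outlet amounts (n = n₀ + Σ ν·ξ):
  U: 577 − 2(94.59) − 2(16.48) = 354.9
  R: 0 + 2(94.59) = 189.2
  Q: 0 + 2(16.48) = 32.96
  M: 0 + 2(16.48) = 32.96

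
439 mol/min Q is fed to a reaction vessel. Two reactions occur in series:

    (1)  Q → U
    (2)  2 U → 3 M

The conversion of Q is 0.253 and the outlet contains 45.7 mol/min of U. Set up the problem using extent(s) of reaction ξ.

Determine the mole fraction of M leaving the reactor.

Conversion of Q: Q consumed = 1ξ₁ = 0.253 × 439 → ξ₁ = 111.1 mol/min.
U balance: n_U = 0 + 1ξ₁ − 2ξ₂ = 45.7 → ξ₂ = (1·111.1 − 45.7)/2 = 32.68 mol/min.
Outlet amounts (n = n₀ + Σ ν·ξ):
  Q: 439 − 1(111.1) = 327.9
  U: 0 + 1(111.1) − 2(32.68) = 45.7
  M: 0 + 3(32.68) = 98.05
Total out = 471.7 mol/min; y_M = 98.05 / 471.7 = 0.2079.

0.208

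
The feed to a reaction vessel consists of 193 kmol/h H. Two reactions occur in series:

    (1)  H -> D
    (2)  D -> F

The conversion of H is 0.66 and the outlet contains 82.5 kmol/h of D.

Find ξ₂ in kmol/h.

ξ₂ = 44.9 kmol/h

Conversion of H: H consumed = 1ξ₁ = 0.66 × 193 → ξ₁ = 127.4 kmol/h.
D balance: n_D = 0 + 1ξ₁ − 1ξ₂ = 82.5 → ξ₂ = (1·127.4 − 82.5)/1 = 44.88 kmol/h.
Outlet amounts (n = n₀ + Σ ν·ξ):
  H: 193 − 1(127.4) = 65.62
  D: 0 + 1(127.4) − 1(44.88) = 82.5
  F: 0 + 1(44.88) = 44.88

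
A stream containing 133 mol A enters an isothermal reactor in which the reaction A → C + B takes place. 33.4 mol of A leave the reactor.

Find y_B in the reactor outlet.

For A: n = n₀ − 1ξ → 33.4 = 133 − 1ξ, giving ξ = 99.6 mol.
Outlet amounts (n = n₀ + ν ξ):
  A: 133 − 1(99.6) = 33.4
  C: 0 + 1(99.6) = 99.6
  B: 0 + 1(99.6) = 99.6
Total out = 232.6 mol; y_B = 99.6 / 232.6 = 0.4282.

0.428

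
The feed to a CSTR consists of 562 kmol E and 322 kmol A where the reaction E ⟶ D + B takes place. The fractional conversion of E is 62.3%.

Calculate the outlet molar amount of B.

E reacted = 0.623 × 562 = 350.1 kmol; ν_E = −1, so ξ = 350.1/1 = 350.1 kmol.
Outlet amounts (n = n₀ + ν ξ):
  E: 562 − 1(350.1) = 211.9
  D: 0 + 1(350.1) = 350.1
  B: 0 + 1(350.1) = 350.1
  A: 322 (inert)

350 kmol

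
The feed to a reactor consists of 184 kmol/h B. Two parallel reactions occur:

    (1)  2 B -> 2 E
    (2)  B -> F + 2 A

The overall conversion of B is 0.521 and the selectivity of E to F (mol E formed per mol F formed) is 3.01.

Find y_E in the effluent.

0.31

Conversion of B: B consumed = 0.521 × 184 = 95.86 kmol/h = 2ξ₁ + 1ξ₂.
Selectivity: 2ξ₁ / (1ξ₂) = 3.01 → ξ₁ = 1.505 ξ₂.
Substitute: (2·1.505 + 1) ξ₂ = 95.86 → ξ₂ = 23.91 kmol/h, ξ₁ = 35.98 kmol/h.
Outlet amounts (n = n₀ + Σ ν·ξ):
  B: 184 − 2(35.98) − 1(23.91) = 88.14
  E: 0 + 2(35.98) = 71.96
  F: 0 + 1(23.91) = 23.91
  A: 0 + 2(23.91) = 47.81
Total out = 231.8 kmol/h; y_E = 71.96 / 231.8 = 0.3104.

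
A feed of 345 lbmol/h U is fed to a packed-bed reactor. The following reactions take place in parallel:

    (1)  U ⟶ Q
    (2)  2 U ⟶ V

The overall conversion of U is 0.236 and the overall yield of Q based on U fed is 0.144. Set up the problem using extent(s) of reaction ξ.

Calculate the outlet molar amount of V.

Yield of Q: 1ξ₁ / 345 = 0.144 → ξ₁ = 49.68 lbmol/h.
Conversion of U: 1ξ₁ + 2ξ₂ = 0.236 × 345 = 81.42 → ξ₂ = 15.87 lbmol/h.
Outlet amounts (n = n₀ + Σ ν·ξ):
  U: 345 − 1(49.68) − 2(15.87) = 263.6
  Q: 0 + 1(49.68) = 49.68
  V: 0 + 1(15.87) = 15.87

15.9 lbmol/h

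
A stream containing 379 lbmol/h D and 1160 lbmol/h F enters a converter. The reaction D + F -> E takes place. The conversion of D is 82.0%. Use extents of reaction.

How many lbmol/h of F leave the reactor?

849 lbmol/h

D reacted = 0.82 × 379 = 310.8 lbmol/h; ν_D = −1, so ξ = 310.8/1 = 310.8 lbmol/h.
Outlet amounts (n = n₀ + ν ξ):
  D: 379 − 1(310.8) = 68.22
  F: 1160 − 1(310.8) = 849.2
  E: 0 + 1(310.8) = 310.8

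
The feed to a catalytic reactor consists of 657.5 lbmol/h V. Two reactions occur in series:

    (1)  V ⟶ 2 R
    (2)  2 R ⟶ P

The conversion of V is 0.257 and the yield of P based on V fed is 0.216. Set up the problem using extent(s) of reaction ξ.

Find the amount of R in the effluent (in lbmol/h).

53.9 lbmol/h

Conversion of V: V consumed = 1ξ₁ = 0.257 × 657.5 → ξ₁ = 169 lbmol/h.
Yield of P: 1ξ₂ / 657.5 = 0.216 → ξ₂ = 142 lbmol/h.
Outlet amounts (n = n₀ + Σ ν·ξ):
  V: 657.5 − 1(169) = 488.5
  R: 0 + 2(169) − 2(142) = 53.91
  P: 0 + 1(142) = 142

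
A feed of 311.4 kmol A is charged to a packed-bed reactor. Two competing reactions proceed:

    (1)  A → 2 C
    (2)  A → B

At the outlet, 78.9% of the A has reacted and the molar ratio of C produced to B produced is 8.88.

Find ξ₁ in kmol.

Conversion of A: A consumed = 0.789 × 311.4 = 245.7 kmol = 1ξ₁ + 1ξ₂.
Selectivity: 2ξ₁ / (1ξ₂) = 8.88 → ξ₁ = 4.44 ξ₂.
Substitute: (1·4.44 + 1) ξ₂ = 245.7 → ξ₂ = 45.16 kmol, ξ₁ = 200.5 kmol.
Outlet amounts (n = n₀ + Σ ν·ξ):
  A: 311.4 − 1(200.5) − 1(45.16) = 65.71
  C: 0 + 2(200.5) = 401.1
  B: 0 + 1(45.16) = 45.16

ξ₁ = 201 kmol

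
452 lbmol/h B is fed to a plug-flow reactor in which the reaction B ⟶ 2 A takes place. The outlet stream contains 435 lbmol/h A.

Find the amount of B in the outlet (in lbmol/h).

234 lbmol/h

For A: n = n₀ + 2ξ → 435 = 0 + 2ξ, giving ξ = 217.5 lbmol/h.
Outlet amounts (n = n₀ + ν ξ):
  B: 452 − 1(217.5) = 234.5
  A: 0 + 2(217.5) = 435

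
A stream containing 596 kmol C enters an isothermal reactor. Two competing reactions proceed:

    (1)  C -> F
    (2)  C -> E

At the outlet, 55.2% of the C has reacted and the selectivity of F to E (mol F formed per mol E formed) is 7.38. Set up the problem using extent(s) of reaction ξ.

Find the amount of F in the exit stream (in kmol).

290 kmol

Conversion of C: C consumed = 0.552 × 596 = 329 kmol = 1ξ₁ + 1ξ₂.
Selectivity: 1ξ₁ / (1ξ₂) = 7.38 → ξ₁ = 7.38 ξ₂.
Substitute: (1·7.38 + 1) ξ₂ = 329 → ξ₂ = 39.26 kmol, ξ₁ = 289.7 kmol.
Outlet amounts (n = n₀ + Σ ν·ξ):
  C: 596 − 1(289.7) − 1(39.26) = 267
  F: 0 + 1(289.7) = 289.7
  E: 0 + 1(39.26) = 39.26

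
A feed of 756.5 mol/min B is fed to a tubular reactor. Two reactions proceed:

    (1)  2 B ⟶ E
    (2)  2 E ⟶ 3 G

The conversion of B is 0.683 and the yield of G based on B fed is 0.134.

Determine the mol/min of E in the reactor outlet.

191 mol/min

Conversion of B: B consumed = 2ξ₁ = 0.683 × 756.5 → ξ₁ = 258.3 mol/min.
Yield of G: 3ξ₂ / 756.5 = 0.134 → ξ₂ = 33.79 mol/min.
Outlet amounts (n = n₀ + Σ ν·ξ):
  B: 756.5 − 2(258.3) = 239.8
  E: 0 + 1(258.3) − 2(33.79) = 190.8
  G: 0 + 3(33.79) = 101.4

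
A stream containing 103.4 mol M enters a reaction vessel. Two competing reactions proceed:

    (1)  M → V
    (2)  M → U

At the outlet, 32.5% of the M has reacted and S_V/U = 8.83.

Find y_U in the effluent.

0.0331

Conversion of M: M consumed = 0.325 × 103.4 = 33.61 mol = 1ξ₁ + 1ξ₂.
Selectivity: 1ξ₁ / (1ξ₂) = 8.83 → ξ₁ = 8.83 ξ₂.
Substitute: (1·8.83 + 1) ξ₂ = 33.61 → ξ₂ = 3.419 mol, ξ₁ = 30.19 mol.
Outlet amounts (n = n₀ + Σ ν·ξ):
  M: 103.4 − 1(30.19) − 1(3.419) = 69.8
  V: 0 + 1(30.19) = 30.19
  U: 0 + 1(3.419) = 3.419
Total out = 103.4 mol; y_U = 3.419 / 103.4 = 0.03306.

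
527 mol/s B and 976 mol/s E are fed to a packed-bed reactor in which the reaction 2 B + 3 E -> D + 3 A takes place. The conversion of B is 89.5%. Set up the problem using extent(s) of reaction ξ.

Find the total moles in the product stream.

B reacted = 0.895 × 527 = 471.7 mol/s; ν_B = −2, so ξ = 471.7/2 = 235.8 mol/s.
Outlet amounts (n = n₀ + ν ξ):
  B: 527 − 2(235.8) = 55.33
  E: 976 − 3(235.8) = 268.5
  D: 0 + 1(235.8) = 235.8
  A: 0 + 3(235.8) = 707.5
Total out = 55.33 + 268.5 + 235.8 + 707.5 = 1267 mol/s.

1270 mol/s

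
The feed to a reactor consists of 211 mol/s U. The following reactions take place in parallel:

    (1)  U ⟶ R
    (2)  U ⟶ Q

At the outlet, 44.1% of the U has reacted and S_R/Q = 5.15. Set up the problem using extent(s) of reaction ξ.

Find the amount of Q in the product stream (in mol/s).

Conversion of U: U consumed = 0.441 × 211 = 93.05 mol/s = 1ξ₁ + 1ξ₂.
Selectivity: 1ξ₁ / (1ξ₂) = 5.15 → ξ₁ = 5.15 ξ₂.
Substitute: (1·5.15 + 1) ξ₂ = 93.05 → ξ₂ = 15.13 mol/s, ξ₁ = 77.92 mol/s.
Outlet amounts (n = n₀ + Σ ν·ξ):
  U: 211 − 1(77.92) − 1(15.13) = 117.9
  R: 0 + 1(77.92) = 77.92
  Q: 0 + 1(15.13) = 15.13

15.1 mol/s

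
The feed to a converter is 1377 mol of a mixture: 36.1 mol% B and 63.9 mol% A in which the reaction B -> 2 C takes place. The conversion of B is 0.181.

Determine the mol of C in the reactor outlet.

180 mol

B reacted = 0.181 × 497.1 = 89.97 mol; ν_B = −1, so ξ = 89.97/1 = 89.97 mol.
Outlet amounts (n = n₀ + ν ξ):
  B: 497.1 − 1(89.97) = 407.1
  C: 0 + 2(89.97) = 179.9
  A: 879.9 (inert)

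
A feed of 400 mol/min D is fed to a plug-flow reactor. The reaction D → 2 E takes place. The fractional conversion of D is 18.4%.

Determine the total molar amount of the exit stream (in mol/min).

474 mol/min

D reacted = 0.184 × 400 = 73.6 mol/min; ν_D = −1, so ξ = 73.6/1 = 73.6 mol/min.
Outlet amounts (n = n₀ + ν ξ):
  D: 400 − 1(73.6) = 326.4
  E: 0 + 2(73.6) = 147.2
Total out = 326.4 + 147.2 = 473.6 mol/min.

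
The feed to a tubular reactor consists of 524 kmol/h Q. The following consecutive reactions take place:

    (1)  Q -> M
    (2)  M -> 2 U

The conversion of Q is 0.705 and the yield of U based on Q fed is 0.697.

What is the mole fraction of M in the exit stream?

0.264

Conversion of Q: Q consumed = 1ξ₁ = 0.705 × 524 → ξ₁ = 369.4 kmol/h.
Yield of U: 2ξ₂ / 524 = 0.697 → ξ₂ = 182.6 kmol/h.
Outlet amounts (n = n₀ + Σ ν·ξ):
  Q: 524 − 1(369.4) = 154.6
  M: 0 + 1(369.4) − 1(182.6) = 186.8
  U: 0 + 2(182.6) = 365.2
Total out = 706.6 kmol/h; y_M = 186.8 / 706.6 = 0.2644.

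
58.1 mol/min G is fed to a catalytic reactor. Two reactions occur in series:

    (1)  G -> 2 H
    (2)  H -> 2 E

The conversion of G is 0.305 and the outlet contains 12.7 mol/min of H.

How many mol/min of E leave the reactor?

Conversion of G: G consumed = 1ξ₁ = 0.305 × 58.1 → ξ₁ = 17.72 mol/min.
H balance: n_H = 0 + 2ξ₁ − 1ξ₂ = 12.7 → ξ₂ = (2·17.72 − 12.7)/1 = 22.74 mol/min.
Outlet amounts (n = n₀ + Σ ν·ξ):
  G: 58.1 − 1(17.72) = 40.38
  H: 0 + 2(17.72) − 1(22.74) = 12.7
  E: 0 + 2(22.74) = 45.48

45.5 mol/min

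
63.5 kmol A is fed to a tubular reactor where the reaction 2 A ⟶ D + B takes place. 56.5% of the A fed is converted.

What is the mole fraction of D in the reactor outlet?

A reacted = 0.565 × 63.5 = 35.88 kmol; ν_A = −2, so ξ = 35.88/2 = 17.94 kmol.
Outlet amounts (n = n₀ + ν ξ):
  A: 63.5 − 2(17.94) = 27.62
  D: 0 + 1(17.94) = 17.94
  B: 0 + 1(17.94) = 17.94
Total out = 63.5 kmol; y_D = 17.94 / 63.5 = 0.2825.

0.282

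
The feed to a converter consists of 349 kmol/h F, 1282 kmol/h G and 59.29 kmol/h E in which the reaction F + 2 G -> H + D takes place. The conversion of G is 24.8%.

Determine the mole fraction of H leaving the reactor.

G reacted = 0.248 × 1282 = 317.9 kmol/h; ν_G = −2, so ξ = 317.9/2 = 159 kmol/h.
Outlet amounts (n = n₀ + ν ξ):
  F: 349 − 1(159) = 190
  G: 1282 − 2(159) = 964.1
  H: 0 + 1(159) = 159
  D: 0 + 1(159) = 159
  E: 59.29 (inert)
Total out = 1531 kmol/h; y_H = 159 / 1531 = 0.1038.

0.104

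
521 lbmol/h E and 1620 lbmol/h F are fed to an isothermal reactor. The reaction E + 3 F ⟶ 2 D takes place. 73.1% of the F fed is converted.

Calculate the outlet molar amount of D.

F reacted = 0.731 × 1620 = 1184 lbmol/h; ν_F = −3, so ξ = 1184/3 = 394.7 lbmol/h.
Outlet amounts (n = n₀ + ν ξ):
  E: 521 − 1(394.7) = 126.3
  F: 1620 − 3(394.7) = 435.8
  D: 0 + 2(394.7) = 789.5

789 lbmol/h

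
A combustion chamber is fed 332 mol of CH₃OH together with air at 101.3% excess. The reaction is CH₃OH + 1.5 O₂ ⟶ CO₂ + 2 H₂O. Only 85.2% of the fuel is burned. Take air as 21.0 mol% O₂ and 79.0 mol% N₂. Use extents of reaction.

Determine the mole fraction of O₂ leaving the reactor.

Stoichiometric O₂ = 1.5 × 332 = 498 mol; O₂ fed = 498 × 2.013 = 1002 mol.
N₂ fed = 1002 × 79/21 = 3771 mol.
Fuel reacted = 0.852 × 332 → ξ = 282.9 mol.
Outlet (n = n₀ + ν ξ):
  CH₃OH: 332 − 1(282.9) = 49.14
  O₂: 1002 − 1.5(282.9) = 578.2
  N₂: 3771 (inert)
  CO₂: 0 + 1(282.9) = 282.9
  H₂O: 0 + 2(282.9) = 565.7
Total out = 5247 mol; y_O₂ = 578.2 / 5247 = 0.1102.

0.11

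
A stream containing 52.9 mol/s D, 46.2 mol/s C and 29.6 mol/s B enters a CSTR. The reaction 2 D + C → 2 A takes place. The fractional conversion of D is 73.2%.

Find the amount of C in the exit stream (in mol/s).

D reacted = 0.732 × 52.9 = 38.72 mol/s; ν_D = −2, so ξ = 38.72/2 = 19.36 mol/s.
Outlet amounts (n = n₀ + ν ξ):
  D: 52.9 − 2(19.36) = 14.18
  C: 46.2 − 1(19.36) = 26.84
  A: 0 + 2(19.36) = 38.72
  B: 29.6 (inert)

26.8 mol/s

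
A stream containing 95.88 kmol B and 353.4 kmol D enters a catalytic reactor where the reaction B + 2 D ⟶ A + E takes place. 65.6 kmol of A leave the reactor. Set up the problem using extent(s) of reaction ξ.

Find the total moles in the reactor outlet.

384 kmol

For A: n = n₀ + 1ξ → 65.6 = 0 + 1ξ, giving ξ = 65.6 kmol.
Outlet amounts (n = n₀ + ν ξ):
  B: 95.88 − 1(65.6) = 30.28
  D: 353.4 − 2(65.6) = 222.2
  A: 0 + 1(65.6) = 65.6
  E: 0 + 1(65.6) = 65.6
Total out = 30.28 + 222.2 + 65.6 + 65.6 = 383.7 kmol.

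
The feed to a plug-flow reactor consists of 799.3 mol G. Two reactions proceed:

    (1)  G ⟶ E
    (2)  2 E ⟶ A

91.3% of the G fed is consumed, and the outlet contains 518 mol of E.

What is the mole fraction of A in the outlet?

Conversion of G: G consumed = 1ξ₁ = 0.913 × 799.3 → ξ₁ = 729.8 mol.
E balance: n_E = 0 + 1ξ₁ − 2ξ₂ = 518 → ξ₂ = (1·729.8 − 518)/2 = 105.9 mol.
Outlet amounts (n = n₀ + Σ ν·ξ):
  G: 799.3 − 1(729.8) = 69.54
  E: 0 + 1(729.8) − 2(105.9) = 518
  A: 0 + 1(105.9) = 105.9
Total out = 693.4 mol; y_A = 105.9 / 693.4 = 0.1527.

0.153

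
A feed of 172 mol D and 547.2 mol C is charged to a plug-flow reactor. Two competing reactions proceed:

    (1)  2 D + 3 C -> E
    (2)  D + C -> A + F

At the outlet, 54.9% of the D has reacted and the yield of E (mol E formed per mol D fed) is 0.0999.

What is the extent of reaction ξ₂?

ξ₂ = 60.1 mol

Yield of E: 1ξ₁ / 172 = 0.0999 → ξ₁ = 17.18 mol.
Conversion of D: 2ξ₁ + 1ξ₂ = 0.549 × 172 = 94.43 → ξ₂ = 60.06 mol.
Outlet amounts (n = n₀ + Σ ν·ξ):
  D: 172 − 2(17.18) − 1(60.06) = 77.57
  C: 547.2 − 3(17.18) − 1(60.06) = 435.6
  E: 0 + 1(17.18) = 17.18
  A: 0 + 1(60.06) = 60.06
  F: 0 + 1(60.06) = 60.06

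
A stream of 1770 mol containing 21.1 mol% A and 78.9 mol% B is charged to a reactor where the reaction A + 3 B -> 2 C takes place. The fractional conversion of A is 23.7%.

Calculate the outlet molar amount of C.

177 mol

A reacted = 0.237 × 373.5 = 88.51 mol; ν_A = −1, so ξ = 88.51/1 = 88.51 mol.
Outlet amounts (n = n₀ + ν ξ):
  A: 373.5 − 1(88.51) = 285
  B: 1397 − 3(88.51) = 1131
  C: 0 + 2(88.51) = 177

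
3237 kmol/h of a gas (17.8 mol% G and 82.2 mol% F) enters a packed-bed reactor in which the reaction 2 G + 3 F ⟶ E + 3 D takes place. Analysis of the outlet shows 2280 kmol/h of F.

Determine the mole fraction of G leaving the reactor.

0.104

For F: n = n₀ − 3ξ → 2280 = 2661 − 3ξ, giving ξ = 126.9 kmol/h.
Outlet amounts (n = n₀ + ν ξ):
  G: 576.2 − 2(126.9) = 322.3
  F: 2661 − 3(126.9) = 2280
  E: 0 + 1(126.9) = 126.9
  D: 0 + 3(126.9) = 380.8
Total out = 3110 kmol/h; y_G = 322.3 / 3110 = 0.1036.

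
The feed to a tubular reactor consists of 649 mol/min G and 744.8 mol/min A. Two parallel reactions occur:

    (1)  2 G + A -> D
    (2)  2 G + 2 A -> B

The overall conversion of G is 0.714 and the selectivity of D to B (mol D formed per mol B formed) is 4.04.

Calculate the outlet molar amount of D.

186 mol/min

Conversion of G: G consumed = 0.714 × 649 = 463.4 mol/min = 2ξ₁ + 2ξ₂.
Selectivity: 1ξ₁ / (1ξ₂) = 4.04 → ξ₁ = 4.04 ξ₂.
Substitute: (2·4.04 + 2) ξ₂ = 463.4 → ξ₂ = 45.97 mol/min, ξ₁ = 185.7 mol/min.
Outlet amounts (n = n₀ + Σ ν·ξ):
  G: 649 − 2(185.7) − 2(45.97) = 185.6
  A: 744.8 − 1(185.7) − 2(45.97) = 467.1
  D: 0 + 1(185.7) = 185.7
  B: 0 + 1(45.97) = 45.97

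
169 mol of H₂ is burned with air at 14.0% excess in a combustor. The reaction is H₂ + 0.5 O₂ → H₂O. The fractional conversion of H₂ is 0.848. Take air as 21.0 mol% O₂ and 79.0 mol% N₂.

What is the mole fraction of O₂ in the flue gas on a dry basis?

0.0598

Stoichiometric O₂ = 0.5 × 169 = 84.5 mol; O₂ fed = 84.5 × 1.140 = 96.33 mol.
N₂ fed = 96.33 × 79/21 = 362.4 mol.
Fuel reacted = 0.848 × 169 → ξ = 143.3 mol.
Outlet (n = n₀ + ν ξ):
  H₂: 169 − 1(143.3) = 25.69
  O₂: 96.33 − 0.5(143.3) = 24.67
  N₂: 362.4 (inert)
  H₂O: 0 + 1(143.3) = 143.3
Dry total = 412.7 mol; y_O₂ (dry) = 24.67 / 412.7 = 0.05978.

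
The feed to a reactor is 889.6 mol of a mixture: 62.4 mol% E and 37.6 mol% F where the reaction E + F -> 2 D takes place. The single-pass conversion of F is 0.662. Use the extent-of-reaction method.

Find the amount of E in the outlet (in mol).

F reacted = 0.662 × 334.5 = 221.4 mol; ν_F = −1, so ξ = 221.4/1 = 221.4 mol.
Outlet amounts (n = n₀ + ν ξ):
  E: 555.1 − 1(221.4) = 333.7
  F: 334.5 − 1(221.4) = 113.1
  D: 0 + 2(221.4) = 442.9

334 mol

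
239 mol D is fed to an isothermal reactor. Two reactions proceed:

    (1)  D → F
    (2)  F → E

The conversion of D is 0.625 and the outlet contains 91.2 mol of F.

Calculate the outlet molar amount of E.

Conversion of D: D consumed = 1ξ₁ = 0.625 × 239 → ξ₁ = 149.4 mol.
F balance: n_F = 0 + 1ξ₁ − 1ξ₂ = 91.2 → ξ₂ = (1·149.4 − 91.2)/1 = 58.17 mol.
Outlet amounts (n = n₀ + Σ ν·ξ):
  D: 239 − 1(149.4) = 89.62
  F: 0 + 1(149.4) − 1(58.17) = 91.2
  E: 0 + 1(58.17) = 58.17

58.2 mol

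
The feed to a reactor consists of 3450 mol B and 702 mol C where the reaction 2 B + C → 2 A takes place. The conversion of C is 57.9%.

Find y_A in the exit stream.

0.217

C reacted = 0.579 × 702 = 406.5 mol; ν_C = −1, so ξ = 406.5/1 = 406.5 mol.
Outlet amounts (n = n₀ + ν ξ):
  B: 3450 − 2(406.5) = 2637
  C: 702 − 1(406.5) = 295.5
  A: 0 + 2(406.5) = 812.9
Total out = 3746 mol; y_A = 812.9 / 3746 = 0.217.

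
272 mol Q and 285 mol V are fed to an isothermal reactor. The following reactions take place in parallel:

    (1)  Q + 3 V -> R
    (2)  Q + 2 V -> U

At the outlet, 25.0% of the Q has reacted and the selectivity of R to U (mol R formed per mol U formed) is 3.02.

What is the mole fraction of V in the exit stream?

0.265

Conversion of Q: Q consumed = 0.25 × 272 = 68 mol = 1ξ₁ + 1ξ₂.
Selectivity: 1ξ₁ / (1ξ₂) = 3.02 → ξ₁ = 3.02 ξ₂.
Substitute: (1·3.02 + 1) ξ₂ = 68 → ξ₂ = 16.92 mol, ξ₁ = 51.08 mol.
Outlet amounts (n = n₀ + Σ ν·ξ):
  Q: 272 − 1(51.08) − 1(16.92) = 204
  V: 285 − 3(51.08) − 2(16.92) = 97.92
  R: 0 + 1(51.08) = 51.08
  U: 0 + 1(16.92) = 16.92
Total out = 369.9 mol; y_V = 97.92 / 369.9 = 0.2647.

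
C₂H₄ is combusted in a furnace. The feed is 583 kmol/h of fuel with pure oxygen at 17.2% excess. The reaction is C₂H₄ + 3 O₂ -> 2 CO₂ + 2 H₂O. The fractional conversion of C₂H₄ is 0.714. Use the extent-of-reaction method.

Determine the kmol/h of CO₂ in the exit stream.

Stoichiometric O₂ = 3 × 583 = 1749 kmol/h; O₂ fed = 1749 × 1.172 = 2050 kmol/h.
Fuel reacted = 0.714 × 583 → ξ = 416.3 kmol/h.
Outlet (n = n₀ + ν ξ):
  C₂H₄: 583 − 1(416.3) = 166.7
  O₂: 2050 − 3(416.3) = 801
  CO₂: 0 + 2(416.3) = 832.5
  H₂O: 0 + 2(416.3) = 832.5

833 kmol/h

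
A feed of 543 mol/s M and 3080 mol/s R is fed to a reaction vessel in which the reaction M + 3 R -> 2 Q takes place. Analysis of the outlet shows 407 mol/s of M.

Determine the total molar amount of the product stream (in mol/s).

For M: n = n₀ − 1ξ → 407 = 543 − 1ξ, giving ξ = 136 mol/s.
Outlet amounts (n = n₀ + ν ξ):
  M: 543 − 1(136) = 407
  R: 3080 − 3(136) = 2672
  Q: 0 + 2(136) = 272
Total out = 407 + 2672 + 272 = 3351 mol/s.

3350 mol/s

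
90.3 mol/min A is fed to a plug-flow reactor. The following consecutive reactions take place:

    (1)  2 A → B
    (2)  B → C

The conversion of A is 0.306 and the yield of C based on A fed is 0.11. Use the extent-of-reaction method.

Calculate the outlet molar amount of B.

3.88 mol/min

Conversion of A: A consumed = 2ξ₁ = 0.306 × 90.3 → ξ₁ = 13.82 mol/min.
Yield of C: 1ξ₂ / 90.3 = 0.11 → ξ₂ = 9.933 mol/min.
Outlet amounts (n = n₀ + Σ ν·ξ):
  A: 90.3 − 2(13.82) = 62.67
  B: 0 + 1(13.82) − 1(9.933) = 3.883
  C: 0 + 1(9.933) = 9.933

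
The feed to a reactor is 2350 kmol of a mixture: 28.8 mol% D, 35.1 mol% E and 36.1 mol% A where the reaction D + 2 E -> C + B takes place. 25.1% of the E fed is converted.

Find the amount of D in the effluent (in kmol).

E reacted = 0.251 × 824.9 = 207 kmol; ν_E = −2, so ξ = 207/2 = 103.5 kmol.
Outlet amounts (n = n₀ + ν ξ):
  D: 676.8 − 1(103.5) = 573.3
  E: 824.9 − 2(103.5) = 617.8
  C: 0 + 1(103.5) = 103.5
  B: 0 + 1(103.5) = 103.5
  A: 848.4 (inert)

573 kmol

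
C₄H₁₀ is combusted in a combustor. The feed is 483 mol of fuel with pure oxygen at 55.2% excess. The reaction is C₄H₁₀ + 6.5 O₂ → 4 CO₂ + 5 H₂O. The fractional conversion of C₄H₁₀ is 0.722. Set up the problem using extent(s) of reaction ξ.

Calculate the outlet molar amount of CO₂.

Stoichiometric O₂ = 6.5 × 483 = 3140 mol; O₂ fed = 3140 × 1.552 = 4873 mol.
Fuel reacted = 0.722 × 483 → ξ = 348.7 mol.
Outlet (n = n₀ + ν ξ):
  C₄H₁₀: 483 − 1(348.7) = 134.3
  O₂: 4873 − 6.5(348.7) = 2606
  CO₂: 0 + 4(348.7) = 1395
  H₂O: 0 + 5(348.7) = 1744

1390 mol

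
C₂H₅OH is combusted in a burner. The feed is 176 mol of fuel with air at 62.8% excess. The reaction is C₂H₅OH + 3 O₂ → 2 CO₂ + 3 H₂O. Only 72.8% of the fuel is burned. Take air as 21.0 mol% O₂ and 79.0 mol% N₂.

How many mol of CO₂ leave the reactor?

256 mol

Stoichiometric O₂ = 3 × 176 = 528 mol; O₂ fed = 528 × 1.628 = 859.6 mol.
N₂ fed = 859.6 × 79/21 = 3234 mol.
Fuel reacted = 0.728 × 176 → ξ = 128.1 mol.
Outlet (n = n₀ + ν ξ):
  C₂H₅OH: 176 − 1(128.1) = 47.87
  O₂: 859.6 − 3(128.1) = 475.2
  N₂: 3234 (inert)
  CO₂: 0 + 2(128.1) = 256.3
  H₂O: 0 + 3(128.1) = 384.4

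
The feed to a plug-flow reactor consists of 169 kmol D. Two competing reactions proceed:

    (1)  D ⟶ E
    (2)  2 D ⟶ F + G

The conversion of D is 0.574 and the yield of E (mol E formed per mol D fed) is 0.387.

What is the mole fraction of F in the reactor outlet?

0.0935

Yield of E: 1ξ₁ / 169 = 0.387 → ξ₁ = 65.4 kmol.
Conversion of D: 1ξ₁ + 2ξ₂ = 0.574 × 169 = 97.01 → ξ₂ = 15.8 kmol.
Outlet amounts (n = n₀ + Σ ν·ξ):
  D: 169 − 1(65.4) − 2(15.8) = 71.99
  E: 0 + 1(65.4) = 65.4
  F: 0 + 1(15.8) = 15.8
  G: 0 + 1(15.8) = 15.8
Total out = 169 kmol; y_F = 15.8 / 169 = 0.0935.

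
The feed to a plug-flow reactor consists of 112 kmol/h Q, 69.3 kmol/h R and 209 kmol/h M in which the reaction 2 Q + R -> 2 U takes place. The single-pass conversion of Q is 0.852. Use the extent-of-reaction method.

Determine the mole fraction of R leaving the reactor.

0.063

Q reacted = 0.852 × 112 = 95.42 kmol/h; ν_Q = −2, so ξ = 95.42/2 = 47.71 kmol/h.
Outlet amounts (n = n₀ + ν ξ):
  Q: 112 − 2(47.71) = 16.58
  R: 69.3 − 1(47.71) = 21.59
  U: 0 + 2(47.71) = 95.42
  M: 209 (inert)
Total out = 342.6 kmol/h; y_R = 21.59 / 342.6 = 0.06301.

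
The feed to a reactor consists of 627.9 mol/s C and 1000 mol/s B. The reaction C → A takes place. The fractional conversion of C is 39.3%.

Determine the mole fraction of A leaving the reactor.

C reacted = 0.393 × 627.9 = 246.8 mol/s; ν_C = −1, so ξ = 246.8/1 = 246.8 mol/s.
Outlet amounts (n = n₀ + ν ξ):
  C: 627.9 − 1(246.8) = 381.1
  A: 0 + 1(246.8) = 246.8
  B: 1000 (inert)
Total out = 1628 mol/s; y_A = 246.8 / 1628 = 0.1516.

0.152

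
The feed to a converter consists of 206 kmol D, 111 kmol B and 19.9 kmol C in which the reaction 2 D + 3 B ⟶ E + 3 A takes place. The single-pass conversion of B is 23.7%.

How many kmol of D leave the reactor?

B reacted = 0.237 × 111 = 26.31 kmol; ν_B = −3, so ξ = 26.31/3 = 8.769 kmol.
Outlet amounts (n = n₀ + ν ξ):
  D: 206 − 2(8.769) = 188.5
  B: 111 − 3(8.769) = 84.69
  E: 0 + 1(8.769) = 8.769
  A: 0 + 3(8.769) = 26.31
  C: 19.9 (inert)

188 kmol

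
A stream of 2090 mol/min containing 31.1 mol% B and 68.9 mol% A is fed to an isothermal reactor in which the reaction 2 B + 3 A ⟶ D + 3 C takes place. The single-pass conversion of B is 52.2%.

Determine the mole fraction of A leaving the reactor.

B reacted = 0.522 × 650 = 339.3 mol/min; ν_B = −2, so ξ = 339.3/2 = 169.6 mol/min.
Outlet amounts (n = n₀ + ν ξ):
  B: 650 − 2(169.6) = 310.7
  A: 1440 − 3(169.6) = 931.1
  D: 0 + 1(169.6) = 169.6
  C: 0 + 3(169.6) = 508.9
Total out = 1920 mol/min; y_A = 931.1 / 1920 = 0.4848.

0.485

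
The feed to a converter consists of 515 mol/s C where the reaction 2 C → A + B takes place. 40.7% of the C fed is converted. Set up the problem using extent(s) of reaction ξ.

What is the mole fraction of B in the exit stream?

C reacted = 0.407 × 515 = 209.6 mol/s; ν_C = −2, so ξ = 209.6/2 = 104.8 mol/s.
Outlet amounts (n = n₀ + ν ξ):
  C: 515 − 2(104.8) = 305.4
  A: 0 + 1(104.8) = 104.8
  B: 0 + 1(104.8) = 104.8
Total out = 515 mol/s; y_B = 104.8 / 515 = 0.2035.

0.203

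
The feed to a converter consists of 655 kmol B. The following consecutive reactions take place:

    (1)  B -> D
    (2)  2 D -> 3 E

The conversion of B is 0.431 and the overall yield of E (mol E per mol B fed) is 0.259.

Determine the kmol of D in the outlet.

169 kmol

Conversion of B: B consumed = 1ξ₁ = 0.431 × 655 → ξ₁ = 282.3 kmol.
Yield of E: 3ξ₂ / 655 = 0.259 → ξ₂ = 56.55 kmol.
Outlet amounts (n = n₀ + Σ ν·ξ):
  B: 655 − 1(282.3) = 372.7
  D: 0 + 1(282.3) − 2(56.55) = 169.2
  E: 0 + 3(56.55) = 169.6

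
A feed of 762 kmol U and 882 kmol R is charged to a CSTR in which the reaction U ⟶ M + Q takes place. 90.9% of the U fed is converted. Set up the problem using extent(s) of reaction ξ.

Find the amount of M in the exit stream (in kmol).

693 kmol

U reacted = 0.909 × 762 = 692.7 kmol; ν_U = −1, so ξ = 692.7/1 = 692.7 kmol.
Outlet amounts (n = n₀ + ν ξ):
  U: 762 − 1(692.7) = 69.34
  M: 0 + 1(692.7) = 692.7
  Q: 0 + 1(692.7) = 692.7
  R: 882 (inert)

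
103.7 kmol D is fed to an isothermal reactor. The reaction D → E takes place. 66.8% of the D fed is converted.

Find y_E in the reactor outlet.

D reacted = 0.668 × 103.7 = 69.27 kmol; ν_D = −1, so ξ = 69.27/1 = 69.27 kmol.
Outlet amounts (n = n₀ + ν ξ):
  D: 103.7 − 1(69.27) = 34.43
  E: 0 + 1(69.27) = 69.27
Total out = 103.7 kmol; y_E = 69.27 / 103.7 = 0.668.

0.668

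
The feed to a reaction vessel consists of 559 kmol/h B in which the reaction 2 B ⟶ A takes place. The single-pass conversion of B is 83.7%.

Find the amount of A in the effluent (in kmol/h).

234 kmol/h

B reacted = 0.837 × 559 = 467.9 kmol/h; ν_B = −2, so ξ = 467.9/2 = 233.9 kmol/h.
Outlet amounts (n = n₀ + ν ξ):
  B: 559 − 2(233.9) = 91.12
  A: 0 + 1(233.9) = 233.9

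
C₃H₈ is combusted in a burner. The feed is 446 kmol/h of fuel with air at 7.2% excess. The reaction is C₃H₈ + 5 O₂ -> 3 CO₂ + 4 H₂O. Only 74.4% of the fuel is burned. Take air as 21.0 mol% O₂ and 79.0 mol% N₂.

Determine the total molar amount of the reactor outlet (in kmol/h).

12200 kmol/h

Stoichiometric O₂ = 5 × 446 = 2230 kmol/h; O₂ fed = 2230 × 1.072 = 2391 kmol/h.
N₂ fed = 2391 × 79/21 = 8993 kmol/h.
Fuel reacted = 0.744 × 446 → ξ = 331.8 kmol/h.
Outlet (n = n₀ + ν ξ):
  C₃H₈: 446 − 1(331.8) = 114.2
  O₂: 2391 − 5(331.8) = 731.4
  N₂: 8993 (inert)
  CO₂: 0 + 3(331.8) = 995.5
  H₂O: 0 + 4(331.8) = 1327
Total out = 114.2 + 731.4 + 8993 + 995.5 + 1327 = 12160 kmol/h.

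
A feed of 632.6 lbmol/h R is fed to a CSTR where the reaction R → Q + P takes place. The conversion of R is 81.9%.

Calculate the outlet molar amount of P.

R reacted = 0.819 × 632.6 = 518.1 lbmol/h; ν_R = −1, so ξ = 518.1/1 = 518.1 lbmol/h.
Outlet amounts (n = n₀ + ν ξ):
  R: 632.6 − 1(518.1) = 114.5
  Q: 0 + 1(518.1) = 518.1
  P: 0 + 1(518.1) = 518.1

518 lbmol/h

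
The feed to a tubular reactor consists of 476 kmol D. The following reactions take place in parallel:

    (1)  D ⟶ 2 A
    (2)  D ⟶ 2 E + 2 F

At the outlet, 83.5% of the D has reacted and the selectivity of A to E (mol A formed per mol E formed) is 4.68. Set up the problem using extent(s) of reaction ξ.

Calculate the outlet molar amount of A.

Conversion of D: D consumed = 0.835 × 476 = 397.5 kmol = 1ξ₁ + 1ξ₂.
Selectivity: 2ξ₁ / (2ξ₂) = 4.68 → ξ₁ = 4.68 ξ₂.
Substitute: (1·4.68 + 1) ξ₂ = 397.5 → ξ₂ = 69.98 kmol, ξ₁ = 327.5 kmol.
Outlet amounts (n = n₀ + Σ ν·ξ):
  D: 476 − 1(327.5) − 1(69.98) = 78.54
  A: 0 + 2(327.5) = 655
  E: 0 + 2(69.98) = 140
  F: 0 + 2(69.98) = 140

655 kmol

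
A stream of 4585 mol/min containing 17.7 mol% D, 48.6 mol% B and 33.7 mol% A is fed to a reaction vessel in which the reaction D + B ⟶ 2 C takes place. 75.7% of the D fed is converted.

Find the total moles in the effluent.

D reacted = 0.757 × 811.5 = 614.3 mol/min; ν_D = −1, so ξ = 614.3/1 = 614.3 mol/min.
Outlet amounts (n = n₀ + ν ξ):
  D: 811.5 − 1(614.3) = 197.2
  B: 2228 − 1(614.3) = 1614
  C: 0 + 2(614.3) = 1229
  A: 1545 (inert)
Total out = 197.2 + 1614 + 1229 + 1545 = 4585 mol/min.

4580 mol/min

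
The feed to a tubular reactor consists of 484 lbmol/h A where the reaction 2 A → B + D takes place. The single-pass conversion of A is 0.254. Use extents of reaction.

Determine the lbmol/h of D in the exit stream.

A reacted = 0.254 × 484 = 122.9 lbmol/h; ν_A = −2, so ξ = 122.9/2 = 61.47 lbmol/h.
Outlet amounts (n = n₀ + ν ξ):
  A: 484 − 2(61.47) = 361.1
  B: 0 + 1(61.47) = 61.47
  D: 0 + 1(61.47) = 61.47

61.5 lbmol/h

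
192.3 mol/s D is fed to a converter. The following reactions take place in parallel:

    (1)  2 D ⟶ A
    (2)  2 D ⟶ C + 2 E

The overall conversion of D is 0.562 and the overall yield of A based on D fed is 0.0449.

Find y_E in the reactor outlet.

Yield of A: 1ξ₁ / 192.3 = 0.0449 → ξ₁ = 8.634 mol/s.
Conversion of D: 2ξ₁ + 2ξ₂ = 0.562 × 192.3 = 108.1 → ξ₂ = 45.4 mol/s.
Outlet amounts (n = n₀ + Σ ν·ξ):
  D: 192.3 − 2(8.634) − 2(45.4) = 84.23
  A: 0 + 1(8.634) = 8.634
  C: 0 + 1(45.4) = 45.4
  E: 0 + 2(45.4) = 90.8
Total out = 229.1 mol/s; y_E = 90.8 / 229.1 = 0.3964.

0.396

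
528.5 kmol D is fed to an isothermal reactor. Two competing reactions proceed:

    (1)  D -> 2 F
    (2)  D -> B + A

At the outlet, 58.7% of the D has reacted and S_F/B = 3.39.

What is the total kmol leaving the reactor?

Conversion of D: D consumed = 0.587 × 528.5 = 310.2 kmol = 1ξ₁ + 1ξ₂.
Selectivity: 2ξ₁ / (1ξ₂) = 3.39 → ξ₁ = 1.695 ξ₂.
Substitute: (1·1.695 + 1) ξ₂ = 310.2 → ξ₂ = 115.1 kmol, ξ₁ = 195.1 kmol.
Outlet amounts (n = n₀ + Σ ν·ξ):
  D: 528.5 − 1(195.1) − 1(115.1) = 218.3
  F: 0 + 2(195.1) = 390.2
  B: 0 + 1(115.1) = 115.1
  A: 0 + 1(115.1) = 115.1
Total out = 218.3 + 390.2 + 115.1 + 115.1 = 838.7 kmol.

839 kmol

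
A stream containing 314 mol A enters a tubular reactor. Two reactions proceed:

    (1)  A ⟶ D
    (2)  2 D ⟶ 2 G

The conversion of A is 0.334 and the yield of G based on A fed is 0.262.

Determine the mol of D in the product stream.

Conversion of A: A consumed = 1ξ₁ = 0.334 × 314 → ξ₁ = 104.9 mol.
Yield of G: 2ξ₂ / 314 = 0.262 → ξ₂ = 41.13 mol.
Outlet amounts (n = n₀ + Σ ν·ξ):
  A: 314 − 1(104.9) = 209.1
  D: 0 + 1(104.9) − 2(41.13) = 22.61
  G: 0 + 2(41.13) = 82.27

22.6 mol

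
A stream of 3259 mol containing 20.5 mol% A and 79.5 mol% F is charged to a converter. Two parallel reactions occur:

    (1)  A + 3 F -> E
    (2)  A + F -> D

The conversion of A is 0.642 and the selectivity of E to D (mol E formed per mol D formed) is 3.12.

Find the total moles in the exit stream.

Conversion of A: A consumed = 0.642 × 668.1 = 428.9 mol = 1ξ₁ + 1ξ₂.
Selectivity: 1ξ₁ / (1ξ₂) = 3.12 → ξ₁ = 3.12 ξ₂.
Substitute: (1·3.12 + 1) ξ₂ = 428.9 → ξ₂ = 104.1 mol, ξ₁ = 324.8 mol.
Outlet amounts (n = n₀ + Σ ν·ξ):
  A: 668.1 − 1(324.8) − 1(104.1) = 239.2
  F: 2591 − 3(324.8) − 1(104.1) = 1512
  E: 0 + 1(324.8) = 324.8
  D: 0 + 1(104.1) = 104.1
Total out = 239.2 + 1512 + 324.8 + 104.1 = 2180 mol.

2180 mol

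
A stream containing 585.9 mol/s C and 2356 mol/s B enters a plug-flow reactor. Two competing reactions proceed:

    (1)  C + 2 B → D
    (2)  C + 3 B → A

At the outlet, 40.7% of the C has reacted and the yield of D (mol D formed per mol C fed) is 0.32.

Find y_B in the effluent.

Yield of D: 1ξ₁ / 585.9 = 0.32 → ξ₁ = 187.5 mol/s.
Conversion of C: 1ξ₁ + 1ξ₂ = 0.407 × 585.9 = 238.5 → ξ₂ = 50.97 mol/s.
Outlet amounts (n = n₀ + Σ ν·ξ):
  C: 585.9 − 1(187.5) − 1(50.97) = 347.4
  B: 2356 − 2(187.5) − 3(50.97) = 1828
  D: 0 + 1(187.5) = 187.5
  A: 0 + 1(50.97) = 50.97
Total out = 2414 mol/s; y_B = 1828 / 2414 = 0.7573.

0.757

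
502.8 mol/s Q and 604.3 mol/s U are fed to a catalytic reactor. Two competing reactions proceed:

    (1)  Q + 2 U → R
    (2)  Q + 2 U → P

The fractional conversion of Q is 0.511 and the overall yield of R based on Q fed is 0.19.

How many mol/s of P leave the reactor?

Yield of R: 1ξ₁ / 502.8 = 0.19 → ξ₁ = 95.53 mol/s.
Conversion of Q: 1ξ₁ + 1ξ₂ = 0.511 × 502.8 = 256.9 → ξ₂ = 161.4 mol/s.
Outlet amounts (n = n₀ + Σ ν·ξ):
  Q: 502.8 − 1(95.53) − 1(161.4) = 245.9
  U: 604.3 − 2(95.53) − 2(161.4) = 90.44
  R: 0 + 1(95.53) = 95.53
  P: 0 + 1(161.4) = 161.4

161 mol/s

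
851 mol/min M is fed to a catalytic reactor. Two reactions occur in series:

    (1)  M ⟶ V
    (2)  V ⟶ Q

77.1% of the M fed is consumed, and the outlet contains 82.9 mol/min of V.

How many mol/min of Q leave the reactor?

573 mol/min

Conversion of M: M consumed = 1ξ₁ = 0.771 × 851 → ξ₁ = 656.1 mol/min.
V balance: n_V = 0 + 1ξ₁ − 1ξ₂ = 82.9 → ξ₂ = (1·656.1 − 82.9)/1 = 573.2 mol/min.
Outlet amounts (n = n₀ + Σ ν·ξ):
  M: 851 − 1(656.1) = 194.9
  V: 0 + 1(656.1) − 1(573.2) = 82.9
  Q: 0 + 1(573.2) = 573.2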